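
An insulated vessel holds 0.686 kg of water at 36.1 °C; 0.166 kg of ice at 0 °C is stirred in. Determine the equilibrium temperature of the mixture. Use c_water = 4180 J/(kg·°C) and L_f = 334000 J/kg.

Energy balance with sensible and latent terms:
melt ice: 0.166×334000 = 55444; meltwater 0→T: 0.166×4180×T = 693.88 T; water cools: 0.686×4180×(T − 36.1) = 2867.5(T − 36.1)
3561.4 T = 103516 − 55444 = 48072
T ≈ 13.50 °C — above 0 °C, consistent with complete melting.

T_f ≈ 13.5 °C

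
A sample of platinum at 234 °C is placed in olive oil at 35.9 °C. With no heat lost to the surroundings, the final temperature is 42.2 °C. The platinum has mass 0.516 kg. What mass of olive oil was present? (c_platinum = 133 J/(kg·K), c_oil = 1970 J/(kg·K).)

m ≈ 1.06 kg

Net heat exchanged in the isolated system is zero:
0.516×133×(42.2 − 234) + m×1970×(42.2 − 35.9) = 0
12411 m = 13163
m = 13163/12411 ≈ 1.061 kg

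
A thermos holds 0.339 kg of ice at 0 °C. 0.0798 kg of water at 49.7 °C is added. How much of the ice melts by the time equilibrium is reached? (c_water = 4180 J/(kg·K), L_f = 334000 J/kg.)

Water can give up m c ΔT = 0.0798×4180×49.7 = 16578 J before reaching 0 °C.
To melt every bit of ice: 0.339×334000 = 113226 J.
Since 16578 < 113226 J, not all the ice melts; equilibrium is at 0 °C.
m_melt = 16578 / L_f = 0.04964 kg.

m_melted ≈ 0.0496 kg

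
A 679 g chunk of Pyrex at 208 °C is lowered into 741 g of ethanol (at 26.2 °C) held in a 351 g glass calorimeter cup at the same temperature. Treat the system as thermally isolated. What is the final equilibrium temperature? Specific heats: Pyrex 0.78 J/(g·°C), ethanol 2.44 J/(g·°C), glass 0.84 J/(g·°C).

T_f ≈ 62.8 °C

Setting the total heat transfer to zero:
679·0.78·(T − 208) + 741·2.44·(T − 26.2) + 351·0.84·(T − 26.2) = 0
2632.5 T = 165256
T ≈ 62.78 °C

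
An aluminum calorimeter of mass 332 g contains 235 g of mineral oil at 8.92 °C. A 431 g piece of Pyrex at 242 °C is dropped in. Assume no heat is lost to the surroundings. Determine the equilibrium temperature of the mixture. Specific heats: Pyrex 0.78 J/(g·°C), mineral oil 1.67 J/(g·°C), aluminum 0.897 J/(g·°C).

T_f ≈ 85.3 °C

T_f = Σ m_i c_i T_i / Σ m_i c_i:
T_f = (336.18·242 + 392.45·8.92 + 297.8·8.92) / (336.18 + 392.45 + 297.8)
    = 87513 / 1026.4 ≈ 85.26 °C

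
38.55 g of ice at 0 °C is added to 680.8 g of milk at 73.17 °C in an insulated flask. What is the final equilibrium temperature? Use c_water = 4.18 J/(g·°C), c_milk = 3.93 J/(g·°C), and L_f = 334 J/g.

Let T be the final temperature. ΣQ_i = 0:
fusion: m_ice L_f = 38.55×334 = 12876; meltwater 0→T: 38.55×4.18×T = 161.14 T; milk cools: 680.8×3.93×(T − 73.17) = 2675.5(T − 73.17)
2836.7 T = 195770 − 12876 = 182894
T ≈ 64.47 °C. Since T > 0 °C, the all-ice-melts assumption holds.

T_f ≈ 64.5 °C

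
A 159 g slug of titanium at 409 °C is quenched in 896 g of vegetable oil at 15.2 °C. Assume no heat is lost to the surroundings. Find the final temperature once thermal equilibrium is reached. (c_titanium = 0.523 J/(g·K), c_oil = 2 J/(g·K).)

T_f ≈ 32.7 °C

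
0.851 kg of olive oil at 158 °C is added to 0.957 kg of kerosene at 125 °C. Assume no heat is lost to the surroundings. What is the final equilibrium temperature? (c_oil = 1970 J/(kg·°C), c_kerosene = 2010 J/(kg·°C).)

T_f ≈ 140.4 °C

T_f is the heat-capacity-weighted average of the initial temperatures:
T_f = (1676.5*158 + 1923.6*125) / (1676.5 + 1923.6)
    = 505329 / 3600 ≈ 140.37 °C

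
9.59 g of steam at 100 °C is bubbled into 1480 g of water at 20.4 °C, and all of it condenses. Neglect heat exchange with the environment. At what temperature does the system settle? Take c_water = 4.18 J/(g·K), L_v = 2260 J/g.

T_f ≈ 24.4 °C

Let T be the final temperature. ΣQ_i = 0:
latent heat released on condensation: 9.59·2260 = 21673; condensed water 100 °C→T: 40.09(T − 100); water warms: 1480·4.18·(T − 20.4) = 6186.4(T − 20.4)
6226.5 T = 21673 + 4008.6 + 126203 = 151885
T ≈ 24.39 °C (< 100 °C, so full condensation is consistent).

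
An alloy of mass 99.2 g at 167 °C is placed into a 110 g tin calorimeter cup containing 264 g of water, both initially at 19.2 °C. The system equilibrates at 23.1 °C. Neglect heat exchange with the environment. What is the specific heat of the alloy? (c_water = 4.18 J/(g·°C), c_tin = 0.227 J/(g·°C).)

c ≈ 0.308 J/(g·°C)

Net heat exchanged in the isolated system is zero:
99.2·c·(23.1 − 167) + 264·4.18·(23.1 − 19.2) + 110·0.227·(23.1 − 19.2) = 0
-14275 c = -4401.1
c = -4401.1/-14275 ≈ 0.3083 J/(g·°C)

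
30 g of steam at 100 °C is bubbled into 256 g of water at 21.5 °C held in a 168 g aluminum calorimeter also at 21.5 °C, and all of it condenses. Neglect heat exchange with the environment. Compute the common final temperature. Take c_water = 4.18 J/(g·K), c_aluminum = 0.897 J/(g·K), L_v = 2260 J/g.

T_f ≈ 79.2 °C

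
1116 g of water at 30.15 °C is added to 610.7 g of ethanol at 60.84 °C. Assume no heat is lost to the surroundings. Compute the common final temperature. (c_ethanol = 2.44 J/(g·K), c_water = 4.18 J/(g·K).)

Heat lost by the ethanol equals heat gained by the water:
610.7·2.44·(60.84 − T) = 1116·4.18·(T − 30.15)
1490.1(60.84 − T) = 4664.9(T − 30.15)
6155 T = 231304  ⇒  T ≈ 37.58 °C

T_f ≈ 37.6 °C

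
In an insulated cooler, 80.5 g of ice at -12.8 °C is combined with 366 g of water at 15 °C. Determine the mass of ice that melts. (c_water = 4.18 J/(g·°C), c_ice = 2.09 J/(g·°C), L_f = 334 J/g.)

Cooling the water to 0 °C releases 366·4.18·15 = 22948 J.
Of that, 80.5·2.09·12.8 = 2153.5 J goes to bring the ice to 0 °C, leaving 20795 J.
To melt every bit of ice: 80.5·334 = 26887 J.
That's not enough to melt it all — equilibrium is at 0 °C with ice remaining.
m_melted·334 = 20795  ⇒  m_melted ≈ 62.26 g.

m_melted ≈ 62.3 g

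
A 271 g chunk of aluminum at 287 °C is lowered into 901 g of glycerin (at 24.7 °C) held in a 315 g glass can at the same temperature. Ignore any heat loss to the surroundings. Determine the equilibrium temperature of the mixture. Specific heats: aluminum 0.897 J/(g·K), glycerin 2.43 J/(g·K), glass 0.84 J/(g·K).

T_f ≈ 48.3 °C

Heat gained plus heat lost sum to zero:
271*0.897*(T − 287) + 901*2.43*(T − 24.7) + 315*0.84*(T − 24.7) = 0
243.09(T − 287) + 2189.4(T − 24.7) + 264.6(T − 24.7) = 0
(243.09 + 2189.4 + 264.6) T = 243.09*287 + 2189.4*24.7 + 264.6*24.7
T ≈ 48.34 °C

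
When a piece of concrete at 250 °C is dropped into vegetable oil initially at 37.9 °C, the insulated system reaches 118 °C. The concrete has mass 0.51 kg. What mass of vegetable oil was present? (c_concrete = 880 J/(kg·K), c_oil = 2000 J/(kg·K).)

m ≈ 0.37 kg

Net heat exchanged in the isolated system is zero:
0.51×880×(118 − 250) + m×2000×(118 − 37.9) = 0
160200 m = 59242
m = 59242/160200 ≈ 0.3698 kg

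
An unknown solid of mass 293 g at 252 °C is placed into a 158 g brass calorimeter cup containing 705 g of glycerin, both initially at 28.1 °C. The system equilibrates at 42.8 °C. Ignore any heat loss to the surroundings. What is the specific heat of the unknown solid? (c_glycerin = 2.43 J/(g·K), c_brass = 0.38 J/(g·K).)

Net heat exchanged in the isolated system is zero:
293·c·(42.8 − 252) + 705·2.43·(42.8 − 28.1) + 158·0.38·(42.8 − 28.1) = 0
-61296 c = -26066
c = -26066/-61296 ≈ 0.4252 J/(g·K)

c ≈ 0.425 J/(g·K)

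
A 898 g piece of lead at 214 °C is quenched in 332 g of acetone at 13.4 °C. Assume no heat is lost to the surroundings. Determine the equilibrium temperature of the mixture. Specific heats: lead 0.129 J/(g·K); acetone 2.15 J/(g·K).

Net heat exchanged in the isolated system is zero:
898·0.129·(T − 214) + 332·2.15·(T − 13.4) = 0
115.84(T − 214) + 713.8(T − 13.4) = 0
(115.84 + 713.8) T = 115.84·214 + 713.8·13.4
T ≈ 41.41 °C

T_f ≈ 41.4 °C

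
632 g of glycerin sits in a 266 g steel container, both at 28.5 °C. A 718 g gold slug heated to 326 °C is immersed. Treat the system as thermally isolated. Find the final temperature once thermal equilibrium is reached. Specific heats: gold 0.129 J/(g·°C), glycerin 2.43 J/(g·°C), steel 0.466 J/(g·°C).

Let T be the final temperature. ΣQ_i = 0:
718·0.129·(T − 326) + 632·2.43·(T − 28.5) + 266·0.466·(T − 28.5) = 0
92.62(T − 326) + 1535.8(T − 28.5) + 123.96(T − 28.5) = 0
1752.3 T = 77497
T = 77497/1752.3 ≈ 44.22 °C

T_f ≈ 44.2 °C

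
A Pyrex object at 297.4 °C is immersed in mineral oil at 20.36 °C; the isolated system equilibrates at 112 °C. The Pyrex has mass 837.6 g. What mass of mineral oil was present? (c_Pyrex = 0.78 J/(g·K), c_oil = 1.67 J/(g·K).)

|Q_Pyrex| = |Q_oil|:
837.6·0.78·(297.4 − 112) = m·1.67·(112 − 20.36)
153.04 m = 121127  ⇒  m ≈ 791.5 g

m ≈ 791 g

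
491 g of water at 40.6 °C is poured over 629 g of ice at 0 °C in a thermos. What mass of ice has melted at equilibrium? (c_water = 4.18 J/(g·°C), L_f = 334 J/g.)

Water can give up m c ΔT = 491×4.18×40.6 = 83327 J before reaching 0 °C.
To melt every bit of ice: 629×334 = 210086 J.
That's not enough to melt it all — equilibrium is at 0 °C with ice remaining.
m_melted×334 = 83327  ⇒  m_melted ≈ 249.5 g.

m_melted ≈ 249 g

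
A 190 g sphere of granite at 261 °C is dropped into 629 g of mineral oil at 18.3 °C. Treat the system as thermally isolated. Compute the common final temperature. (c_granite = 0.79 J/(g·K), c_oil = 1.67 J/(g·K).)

T_f ≈ 48.6 °C

T_f = Σ m_i c_i T_i / Σ m_i c_i:
T_f = (150.1*261 + 1050.4*18.3) / (150.1 + 1050.4)
    = 58399 / 1200.5 ≈ 48.64 °C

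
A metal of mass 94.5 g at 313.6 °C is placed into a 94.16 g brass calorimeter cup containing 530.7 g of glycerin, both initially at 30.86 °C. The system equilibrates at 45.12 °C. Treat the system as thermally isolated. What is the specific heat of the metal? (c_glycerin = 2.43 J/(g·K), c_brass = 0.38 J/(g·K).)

c ≈ 0.745 J/(g·K)

Let T be the final temperature. ΣQ_i = 0:
94.5·c·(45.12 − 313.6) + 530.7·2.43·(45.12 − 30.86) + 94.16·0.38·(45.12 − 30.86) = 0
-25371 c = -18900
c = -18900/-25371 ≈ 0.7449 J/(g·K)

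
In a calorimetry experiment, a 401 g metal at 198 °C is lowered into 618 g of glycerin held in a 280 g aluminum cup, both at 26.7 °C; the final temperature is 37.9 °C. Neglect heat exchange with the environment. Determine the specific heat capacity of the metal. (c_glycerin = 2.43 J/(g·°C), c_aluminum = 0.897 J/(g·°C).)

c ≈ 0.306 J/(g·°C)

Let T be the final temperature. ΣQ_i = 0:
401·c·(37.9 − 198) + 618·2.43·(37.9 − 26.7) + 280·0.897·(37.9 − 26.7) = 0
-64200 c = -19632
c = -19632/-64200 ≈ 0.3058 J/(g·°C)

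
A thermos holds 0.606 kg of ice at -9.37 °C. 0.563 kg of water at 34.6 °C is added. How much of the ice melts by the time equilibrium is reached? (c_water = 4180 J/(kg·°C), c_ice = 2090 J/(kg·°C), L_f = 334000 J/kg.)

m_melted ≈ 0.208 kg

Cooling the water to 0 °C releases 0.563×4180×34.6 = 81426 J.
Of that, 0.606×2090×9.37 = 11867 J goes to bring the ice to 0 °C, leaving 69558 J.
Fully melting the ice requires m_ice L_f = 0.606×334000 = 202404 J.
Since 69558 < 202404 J, not all the ice melts; equilibrium is at 0 °C.
Mass melted = 69558/334000 ≈ 0.2083 kg.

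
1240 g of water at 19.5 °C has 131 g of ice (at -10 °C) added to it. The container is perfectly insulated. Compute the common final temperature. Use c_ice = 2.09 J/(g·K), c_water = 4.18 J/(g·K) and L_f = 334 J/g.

T_f ≈ 9.5 °C

Let T be the final temperature. ΣQ_i = 0:
warm ice to 0 °C: 131·2.09·(0 − (-10)) = 2737.9; melt ice: 131·334 = 43754; meltwater 0→T: 131·4.18·T = 547.58 T; water: 5183.2(T − 19.5)
5730.8 T = 101072 − 46492 = 54580
T ≈ 9.52 °C (positive, so assuming full melt was valid).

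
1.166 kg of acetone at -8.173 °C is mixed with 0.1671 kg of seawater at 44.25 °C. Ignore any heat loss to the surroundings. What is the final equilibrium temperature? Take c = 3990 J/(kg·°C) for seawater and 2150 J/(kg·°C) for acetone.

T_f ≈ 2.8 °C

T_f = Σ m_i c_i T_i / Σ m_i c_i:
T_f = (666.73·44.25 + 2506.9·(-8.173)) / (666.73 + 2506.9)
    = 9013.9 / 3173.6 ≈ 2.84 °C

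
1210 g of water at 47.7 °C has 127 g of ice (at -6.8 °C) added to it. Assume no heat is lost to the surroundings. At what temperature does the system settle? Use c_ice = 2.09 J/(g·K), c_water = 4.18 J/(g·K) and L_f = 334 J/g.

Energy conservation, ΣQ = 0:
ice -6.8→0 °C: 127·2.09·6.8 = 1804.9
  fusion: m_ice L_f = 127·334 = 42418
  meltwater 0→T: 127·4.18·T = 530.86 T
  water: 5057.8(T − 47.7)
5588.7 T = 241257 − 44223 = 197034
T ≈ 35.26 °C (positive, so assuming full melt was valid).

T_f ≈ 35.3 °C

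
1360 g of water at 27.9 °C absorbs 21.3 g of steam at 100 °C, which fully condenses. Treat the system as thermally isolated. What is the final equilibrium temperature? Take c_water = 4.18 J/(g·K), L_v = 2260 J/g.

T_f ≈ 37.3 °C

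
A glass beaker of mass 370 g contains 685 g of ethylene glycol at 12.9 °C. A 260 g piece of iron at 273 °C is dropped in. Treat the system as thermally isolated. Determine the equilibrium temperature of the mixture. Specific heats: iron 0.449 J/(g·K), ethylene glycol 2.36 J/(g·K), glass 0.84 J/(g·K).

T_f ≈ 27.8 °C

T_f is the heat-capacity-weighted average of the initial temperatures:
T_f = (116.74·273 + 1616.6·12.9 + 310.8·12.9) / (116.74 + 1616.6 + 310.8)
    = 56733 / 2044.1 ≈ 27.75 °C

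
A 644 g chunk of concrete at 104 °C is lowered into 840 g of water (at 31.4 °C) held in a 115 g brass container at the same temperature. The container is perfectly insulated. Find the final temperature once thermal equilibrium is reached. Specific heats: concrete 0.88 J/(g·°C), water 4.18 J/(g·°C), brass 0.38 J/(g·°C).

T_f ≈ 41.4 °C

Setting the total heat transfer to zero:
644*0.88*(T − 104) + 840*4.18*(T − 31.4) + 115*0.38*(T − 31.4) = 0
566.72(T − 104) + 3511.2(T − 31.4) + 43.7(T − 31.4) = 0
4121.6 T = 170563
T = 170563 / 4121.6 = 41.4 °C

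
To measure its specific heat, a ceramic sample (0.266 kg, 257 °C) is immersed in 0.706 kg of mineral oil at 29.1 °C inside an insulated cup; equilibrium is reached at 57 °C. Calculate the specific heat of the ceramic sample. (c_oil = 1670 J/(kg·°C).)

c ≈ 618 J/(kg·°C)

m_s c (T_s − T_f) = m_oil c_oil (T_f − T_0):
0.266×c×(257 − 57) = 0.706×1670×(57 − 29.1)
53.2 c = 32895  ⇒  c ≈ 618.3 J/(kg·°C)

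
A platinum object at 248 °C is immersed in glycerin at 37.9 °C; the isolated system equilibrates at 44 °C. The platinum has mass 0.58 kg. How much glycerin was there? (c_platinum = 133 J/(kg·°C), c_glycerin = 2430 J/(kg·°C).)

Heat gained plus heat lost sum to zero:
0.58×133×(44 − 248) + m×2430×(44 − 37.9) = 0
14823 m = 15737
m = 15737/14823 ≈ 1.062 kg

m ≈ 1.06 kg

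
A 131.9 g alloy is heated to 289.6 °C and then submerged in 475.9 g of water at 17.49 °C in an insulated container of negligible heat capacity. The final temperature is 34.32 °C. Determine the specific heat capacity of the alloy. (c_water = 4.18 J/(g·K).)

c ≈ 0.994 J/(g·K)

Conservation of energy gives ΣQ = 0:
131.9·c·(34.32 − 289.6) + 475.9·4.18·(34.32 − 17.49) = 0
-33671 c = -33479
c = -33479/-33671 ≈ 0.9943 J/(g·K)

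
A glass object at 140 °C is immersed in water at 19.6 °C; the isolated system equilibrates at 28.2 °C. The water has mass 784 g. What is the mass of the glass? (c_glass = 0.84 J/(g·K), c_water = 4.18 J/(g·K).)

m ≈ 300 g

Net heat exchanged in the isolated system is zero:
m×0.84×(28.2 − 140) + 784×4.18×(28.2 − 19.6) = 0
-93.91 m = -28183
m = -28183/-93.91 ≈ 300.1 g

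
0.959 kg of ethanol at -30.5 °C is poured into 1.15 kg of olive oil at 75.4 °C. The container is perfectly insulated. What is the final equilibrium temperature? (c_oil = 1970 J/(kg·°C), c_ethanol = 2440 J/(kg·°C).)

T_f = Σ m_i c_i T_i / Σ m_i c_i:
T_f = (2265.5×75.4 + 2340×(-30.5)) / (2265.5 + 2340)
    = 99450 / 4605.5 ≈ 21.59 °C

T_f ≈ 21.6 °C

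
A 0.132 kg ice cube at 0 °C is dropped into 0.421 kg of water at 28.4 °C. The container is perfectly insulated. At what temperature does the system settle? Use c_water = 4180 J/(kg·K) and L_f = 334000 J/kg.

T_f ≈ 2.5 °C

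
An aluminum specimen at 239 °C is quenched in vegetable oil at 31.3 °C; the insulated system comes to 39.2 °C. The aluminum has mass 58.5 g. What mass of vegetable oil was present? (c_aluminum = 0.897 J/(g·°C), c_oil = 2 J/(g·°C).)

m ≈ 664 g

Taking heat into each body as positive, Σ m c ΔT = 0:
58.5×0.897×(39.2 − 239) + m×2×(39.2 − 31.3) = 0
15.8 m = 10484
m = 10484/15.8 ≈ 663.6 g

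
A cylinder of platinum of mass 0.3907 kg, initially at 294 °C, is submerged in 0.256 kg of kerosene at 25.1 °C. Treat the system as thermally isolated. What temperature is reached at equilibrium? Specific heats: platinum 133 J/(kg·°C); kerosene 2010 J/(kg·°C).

T_f ≈ 49.8 °C

Setting the total heat transfer to zero:
0.3907*133*(T − 294) + 0.256*2010*(T − 25.1) = 0
(51.96 + 514.56) T = 51.96*294 + 514.56*25.1
T = 28193/566.52 ≈ 49.76 °C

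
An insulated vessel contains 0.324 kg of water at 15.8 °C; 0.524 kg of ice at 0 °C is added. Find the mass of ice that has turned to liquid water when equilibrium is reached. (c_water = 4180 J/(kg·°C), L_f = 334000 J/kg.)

m_melted ≈ 0.0641 kg

Heat available from the water dropping to 0 °C: 0.324×4180×15.8 = 21398 J.
To melt every bit of ice: 0.524×334000 = 175016 J.
Since 21398 < 175016 J, not all the ice melts; equilibrium is at 0 °C.
m_melted×334000 = 21398  ⇒  m_melted ≈ 0.06407 kg.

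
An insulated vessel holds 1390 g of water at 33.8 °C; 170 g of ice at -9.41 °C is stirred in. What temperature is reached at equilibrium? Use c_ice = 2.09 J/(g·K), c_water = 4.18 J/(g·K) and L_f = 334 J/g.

Energy balance with sensible and latent terms:
ice -9.41→0 °C: 170×2.09×9.41 = 3343.4; melt ice: 170×334 = 56780; warm the meltwater: 710.6 T; water: 5810.2(T − 33.8)
6520.8 T = 196385 − 60123 = 136261
T ≈ 20.90 °C (positive, so assuming full melt was valid).

T_f ≈ 20.9 °C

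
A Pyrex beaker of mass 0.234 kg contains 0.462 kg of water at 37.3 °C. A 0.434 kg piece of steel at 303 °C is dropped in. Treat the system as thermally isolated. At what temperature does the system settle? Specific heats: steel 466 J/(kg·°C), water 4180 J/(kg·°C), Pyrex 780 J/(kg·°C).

With ΣQ=0 the equilibrium temperature is the m·c-weighted mean:
T_f = (202.24·303 + 1931.2·37.3 + 182.52·37.3) / (202.24 + 1931.2 + 182.52)
    = 140120 / 2315.9 ≈ 60.50 °C

T_f ≈ 60.5 °C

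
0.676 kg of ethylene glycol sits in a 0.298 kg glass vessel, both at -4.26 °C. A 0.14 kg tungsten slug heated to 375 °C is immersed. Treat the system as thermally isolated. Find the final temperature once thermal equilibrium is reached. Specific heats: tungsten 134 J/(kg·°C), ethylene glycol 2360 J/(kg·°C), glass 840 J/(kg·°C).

T_f ≈ -0.4 °C

Taking heat into each body as positive, Σ m c ΔT = 0:
0.14×134×(T − 375) + 0.676×2360×(T − (-4.26)) + 0.298×840×(T − (-4.26)) = 0
18.76(T − 375) + 1595.4(T − (-4.26)) + 250.32(T − (-4.26)) = 0
(18.76 + 1595.4 + 250.32) T = 18.76×375 + 1595.4×(-4.26) + 250.32×(-4.26)
T = -827.6 / 1864.4 = -0.444 °C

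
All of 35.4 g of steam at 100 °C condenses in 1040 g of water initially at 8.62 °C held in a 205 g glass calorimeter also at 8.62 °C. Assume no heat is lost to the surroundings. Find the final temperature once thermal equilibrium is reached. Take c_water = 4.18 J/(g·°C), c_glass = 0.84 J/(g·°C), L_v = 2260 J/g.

Net heat exchanged in the isolated system is zero:
steam→water at 100 °C releases m L_v = 35.4×2260 = 80004; condensed water 100 °C→T: 147.97(T − 100); original water: 4347.2(T − 8.62); glass cup: 205×0.84×(T − 8.62) = 172.2(T − 8.62)
4667.4 T = 80004 + 14797 + 38957 = 133758
T ≈ 28.66 °C (< 100 °C, so full condensation is consistent).

T_f ≈ 28.7 °C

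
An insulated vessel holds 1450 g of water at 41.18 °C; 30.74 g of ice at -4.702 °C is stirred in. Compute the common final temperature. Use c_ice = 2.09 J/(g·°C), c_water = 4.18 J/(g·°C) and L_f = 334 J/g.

Let T be the final temperature. ΣQ_i = 0:
ice -4.702→0 °C: 30.74·2.09·4.702 = 302.09
  melt ice: 30.74·334 = 10267
  meltwater 0→T: 30.74·4.18·T = 128.49 T
  water cools: 1450·4.18·(T − 41.18) = 6061(T − 41.18)
6189.5 T = 249592 − 10569 = 239023
T ≈ 38.62 °C. Since T > 0 °C, the all-ice-melts assumption holds.

T_f ≈ 38.6 °C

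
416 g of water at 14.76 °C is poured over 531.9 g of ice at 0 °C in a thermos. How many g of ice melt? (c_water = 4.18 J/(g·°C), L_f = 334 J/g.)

m_melted ≈ 76.8 g

Water can give up m c ΔT = 416×4.18×14.76 = 25666 J before reaching 0 °C.
To melt every bit of ice: 531.9×334 = 177655 J.
25666 J < 177655 J, so only part of the ice melts and the system sits at 0 °C.
m_melt = 25666 / L_f = 76.84 g.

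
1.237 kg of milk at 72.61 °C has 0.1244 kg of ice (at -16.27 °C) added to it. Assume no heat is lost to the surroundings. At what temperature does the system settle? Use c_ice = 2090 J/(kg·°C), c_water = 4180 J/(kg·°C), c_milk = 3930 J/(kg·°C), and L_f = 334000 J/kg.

Energy conservation, ΣQ = 0:
warm ice to 0 °C: 0.1244·2090·(0 − (-16.27)) = 4230.1; latent heat to melt: 0.1244·334000 = 41550; meltwater 0→T: 0.1244·4180·T = 519.99 T; milk: 4861.4(T − 72.61)
5381.4 T = 352987 − 45780 = 307207
T ≈ 57.09 °C. Since T > 0 °C, the all-ice-melts assumption holds.

T_f ≈ 57.1 °C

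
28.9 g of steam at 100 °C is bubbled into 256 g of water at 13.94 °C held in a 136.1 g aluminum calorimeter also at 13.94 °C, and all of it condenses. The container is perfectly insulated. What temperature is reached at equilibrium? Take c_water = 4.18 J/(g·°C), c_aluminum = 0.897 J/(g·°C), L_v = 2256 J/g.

T_f ≈ 71.5 °C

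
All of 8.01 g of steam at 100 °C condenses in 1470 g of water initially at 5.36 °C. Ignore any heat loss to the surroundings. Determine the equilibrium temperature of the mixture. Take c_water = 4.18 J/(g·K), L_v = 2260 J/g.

T_f ≈ 8.8 °C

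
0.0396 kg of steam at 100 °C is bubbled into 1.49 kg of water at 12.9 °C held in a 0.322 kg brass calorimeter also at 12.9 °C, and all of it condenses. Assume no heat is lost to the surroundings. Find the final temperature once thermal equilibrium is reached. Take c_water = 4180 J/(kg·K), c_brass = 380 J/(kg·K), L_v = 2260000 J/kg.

Energy balance with sensible and latent terms:
condense steam: −0.0396·2260000 = −89496; condensate cools 100→T: 0.0396·4180·(T − 100) = 165.53(T − 100); original water: 6228.2(T − 12.9); cup: 122.36(T − 12.9)
6516.1 T = 89496 + 16553 + 81922 = 187971
T ≈ 28.85 °C (< 100 °C, so full condensation is consistent).

T_f ≈ 28.8 °C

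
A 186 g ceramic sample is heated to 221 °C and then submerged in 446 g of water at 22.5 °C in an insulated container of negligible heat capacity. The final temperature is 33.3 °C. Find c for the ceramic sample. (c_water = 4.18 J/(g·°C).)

c ≈ 0.577 J/(g·°C)

Taking heat into each body as positive, Σ m c ΔT = 0:
186·c·(33.3 − 221) + 446·4.18·(33.3 − 22.5) = 0
-34912 c = -20134
c = -20134/-34912 ≈ 0.5767 J/(g·°C)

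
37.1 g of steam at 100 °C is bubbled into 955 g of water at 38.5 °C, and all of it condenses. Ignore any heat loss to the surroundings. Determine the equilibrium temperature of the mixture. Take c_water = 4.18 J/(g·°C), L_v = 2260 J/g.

T_f ≈ 61.0 °C

Net heat exchanged in the isolated system is zero:
latent heat released on condensation: 37.1·2260 = 83846
  condensate cools 100→T: 37.1·4.18·(T − 100) = 155.08(T − 100)
  water warms: 955·4.18·(T − 38.5) = 3991.9(T − 38.5)
4147 T = 83846 + 15508 + 153688 = 253042
T ≈ 61.02 °C (< 100 °C, so full condensation is consistent).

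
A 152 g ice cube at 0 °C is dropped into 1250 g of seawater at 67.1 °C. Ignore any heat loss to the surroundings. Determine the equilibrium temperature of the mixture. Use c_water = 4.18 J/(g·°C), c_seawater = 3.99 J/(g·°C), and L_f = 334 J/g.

T_f ≈ 50.5 °C

Conservation of energy gives ΣQ = 0:
fusion: m_ice L_f = 152·334 = 50768
  warm the meltwater: 635.36 T
  seawater: 4987.5(T − 67.1)
5622.9 T = 334661 − 50768 = 283893
T ≈ 50.49 °C — above 0 °C, consistent with complete melting.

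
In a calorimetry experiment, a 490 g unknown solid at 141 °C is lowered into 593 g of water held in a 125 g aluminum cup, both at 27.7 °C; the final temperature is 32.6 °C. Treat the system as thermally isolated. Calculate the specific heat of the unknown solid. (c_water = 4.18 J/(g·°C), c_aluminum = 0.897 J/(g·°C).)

Energy conservation, ΣQ = 0:
490×c×(32.6 − 141) + 593×4.18×(32.6 − 27.7) + 125×0.897×(32.6 − 27.7) = 0
-53116 c = -12695
c = -12695/-53116 ≈ 0.239 J/(g·°C)

c ≈ 0.239 J/(g·°C)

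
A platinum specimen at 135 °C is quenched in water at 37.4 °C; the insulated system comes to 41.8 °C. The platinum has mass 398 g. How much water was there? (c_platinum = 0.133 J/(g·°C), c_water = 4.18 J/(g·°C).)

Taking heat into each body as positive, Σ m c ΔT = 0:
398×0.133×(41.8 − 135) + m×4.18×(41.8 − 37.4) = 0
18.39 m = 4933.4
m = 4933.4/18.39 ≈ 268.2 g

m ≈ 268 g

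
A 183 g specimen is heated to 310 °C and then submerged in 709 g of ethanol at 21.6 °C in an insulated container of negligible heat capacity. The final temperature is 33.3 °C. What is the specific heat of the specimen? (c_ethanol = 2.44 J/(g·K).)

c ≈ 0.4 J/(g·K)

m_s c (T_s − T_f) = m_ethanol c_ethanol (T_f − T_0):
183×c×(310 − 33.3) = 709×2.44×(33.3 − 21.6)
50636 c = 20241  ⇒  c ≈ 0.3997 J/(g·K)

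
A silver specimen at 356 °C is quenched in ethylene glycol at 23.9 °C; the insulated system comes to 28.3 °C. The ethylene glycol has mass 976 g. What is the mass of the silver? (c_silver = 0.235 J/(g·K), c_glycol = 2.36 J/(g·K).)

m ≈ 132 g

Net heat exchanged in the isolated system is zero:
m×0.235×(28.3 − 356) + 976×2.36×(28.3 − 23.9) = 0
-77.01 m = -10135
m = -10135/-77.01 ≈ 131.6 g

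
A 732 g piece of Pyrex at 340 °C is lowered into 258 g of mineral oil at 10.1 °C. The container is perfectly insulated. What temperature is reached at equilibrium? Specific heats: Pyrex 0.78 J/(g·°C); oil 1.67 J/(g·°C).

T_f ≈ 198.1 °C

Set heat shed by the hot body equal to heat absorbed by the cold body:
732·0.78·(340 − T) = 258·1.67·(T − 10.1)
570.96(340 − T) = 430.86(T − 10.1)
1001.8 T = 198478  ⇒  T ≈ 198.12 °C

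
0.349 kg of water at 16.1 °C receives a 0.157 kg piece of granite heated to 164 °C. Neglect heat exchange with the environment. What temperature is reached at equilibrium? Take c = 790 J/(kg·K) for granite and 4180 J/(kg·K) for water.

Energy conservation, ΣQ = 0:
0.157×790×(T − 164) + 0.349×4180×(T − 16.1) = 0
124.03(T − 164) + 1458.8(T − 16.1) = 0
1582.8 T = 43828
T ≈ 27.69 °C

T_f ≈ 27.7 °C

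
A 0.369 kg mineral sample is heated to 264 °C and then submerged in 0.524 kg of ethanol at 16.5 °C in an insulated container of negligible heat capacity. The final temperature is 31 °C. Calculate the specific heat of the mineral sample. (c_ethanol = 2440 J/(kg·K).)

c ≈ 216 J/(kg·K)

Heat lost by the mineral sample = heat gained by the ethanol:
0.369×c×(264 − 31) = 0.524×2440×(31 − 16.5)
85.98 c = 18539  ⇒  c ≈ 215.6 J/(kg·K)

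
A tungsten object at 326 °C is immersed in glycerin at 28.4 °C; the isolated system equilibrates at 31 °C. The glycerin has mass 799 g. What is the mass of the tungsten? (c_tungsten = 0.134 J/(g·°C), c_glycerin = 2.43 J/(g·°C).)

m ≈ 128 g

Heat lost by the tungsten = heat gained by the glycerin:
m×0.134×(326 − 31) = 799×2.43×(31 − 28.4)
39.53 m = 5048.1  ⇒  m ≈ 127.7 g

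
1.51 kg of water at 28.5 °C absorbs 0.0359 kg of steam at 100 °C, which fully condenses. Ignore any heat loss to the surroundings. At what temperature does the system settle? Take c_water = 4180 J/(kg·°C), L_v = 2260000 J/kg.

Energy conservation, ΣQ = 0:
steam→water at 100 °C releases m L_v = 0.0359·2260000 = 81134; condensate cools 100→T: 0.0359·4180·(T − 100) = 150.06(T − 100); original water: 6311.8(T − 28.5)
6461.9 T = 81134 + 15006 + 179886 = 276026
T ≈ 42.72 °C (< 100 °C, so full condensation is consistent).

T_f ≈ 42.7 °C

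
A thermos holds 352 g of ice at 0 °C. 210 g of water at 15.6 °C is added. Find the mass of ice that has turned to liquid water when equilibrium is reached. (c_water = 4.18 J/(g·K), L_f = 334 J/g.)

m_melted ≈ 41 g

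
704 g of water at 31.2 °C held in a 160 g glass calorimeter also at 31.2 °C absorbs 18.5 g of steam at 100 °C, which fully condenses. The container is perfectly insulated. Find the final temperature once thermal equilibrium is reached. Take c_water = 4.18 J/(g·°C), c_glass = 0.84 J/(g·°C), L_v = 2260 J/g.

Net heat exchanged in the isolated system is zero:
steam→water at 100 °C releases m L_v = 18.5×2260 = 41810; condensed water 100 °C→T: 77.33(T − 100); original water: 2942.7(T − 31.2); glass cup: 160×0.84×(T − 31.2) = 134.4(T − 31.2)
3154.4 T = 41810 + 7733 + 96006 = 145549
T ≈ 46.14 °C (< 100 °C, so full condensation is consistent).

T_f ≈ 46.1 °C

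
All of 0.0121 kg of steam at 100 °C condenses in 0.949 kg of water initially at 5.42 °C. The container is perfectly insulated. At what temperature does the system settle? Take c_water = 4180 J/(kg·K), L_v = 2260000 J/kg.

Net heat exchanged in the isolated system is zero:
latent heat released on condensation: 0.0121·2260000 = 27346
  condensate cools 100→T: 0.0121·4180·(T − 100) = 50.58(T − 100)
  original water: 3966.8(T − 5.42)
4017.4 T = 27346 + 5057.8 + 21500 = 53904
T ≈ 13.42 °C (< 100 °C, so full condensation is consistent).

T_f ≈ 13.4 °C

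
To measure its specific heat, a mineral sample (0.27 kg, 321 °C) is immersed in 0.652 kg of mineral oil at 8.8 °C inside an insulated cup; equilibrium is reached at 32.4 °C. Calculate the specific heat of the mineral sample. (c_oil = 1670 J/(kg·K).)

c ≈ 330 J/(kg·K)

Conservation of energy gives ΣQ = 0:
0.27·c·(32.4 − 321) + 0.652·1670·(32.4 − 8.8) = 0
-77.92 c = -25697
c = -25697/-77.92 ≈ 329.8 J/(kg·K)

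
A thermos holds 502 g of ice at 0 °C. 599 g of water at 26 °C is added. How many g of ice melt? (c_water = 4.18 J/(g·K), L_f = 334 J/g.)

m_melted ≈ 195 g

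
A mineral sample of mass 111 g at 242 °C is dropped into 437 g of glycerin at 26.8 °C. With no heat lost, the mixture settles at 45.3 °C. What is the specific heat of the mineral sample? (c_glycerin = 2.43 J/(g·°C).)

Net heat exchanged in the isolated system is zero:
111·c·(45.3 − 242) + 437·2.43·(45.3 − 26.8) = 0
-21834 c = -19645
c = -19645/-21834 ≈ 0.8998 J/(g·°C)

c ≈ 0.9 J/(g·°C)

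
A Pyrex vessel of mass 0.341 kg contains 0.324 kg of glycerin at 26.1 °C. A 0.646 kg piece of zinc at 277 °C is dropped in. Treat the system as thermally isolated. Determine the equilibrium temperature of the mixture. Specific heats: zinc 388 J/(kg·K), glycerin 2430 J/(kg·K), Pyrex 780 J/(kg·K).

T_f ≈ 74.3 °C

T_f = Σ m_i c_i T_i / Σ m_i c_i:
T_f = (250.65*277 + 787.32*26.1 + 265.98*26.1) / (250.65 + 787.32 + 265.98)
    = 96921 / 1303.9 ≈ 74.33 °C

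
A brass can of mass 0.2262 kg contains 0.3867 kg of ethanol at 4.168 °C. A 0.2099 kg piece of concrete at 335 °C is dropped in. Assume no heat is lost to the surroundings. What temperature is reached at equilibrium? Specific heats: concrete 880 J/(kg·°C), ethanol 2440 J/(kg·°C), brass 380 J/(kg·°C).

Taking heat into each body as positive, Σ m c ΔT = 0:
0.2099·880·(T − 335) + 0.3867·2440·(T − 4.168) + 0.2262·380·(T − 4.168) = 0
184.71(T − 335) + 943.55(T − 4.168) + 85.96(T − 4.168) = 0
(184.71 + 943.55 + 85.96) T = 184.71·335 + 943.55·4.168 + 85.96·4.168
T = 66169/1214.2 ≈ 54.50 °C

T_f ≈ 54.5 °C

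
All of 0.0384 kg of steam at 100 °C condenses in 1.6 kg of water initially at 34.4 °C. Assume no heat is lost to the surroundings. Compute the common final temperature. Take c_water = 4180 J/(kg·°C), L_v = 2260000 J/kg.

T_f ≈ 48.6 °C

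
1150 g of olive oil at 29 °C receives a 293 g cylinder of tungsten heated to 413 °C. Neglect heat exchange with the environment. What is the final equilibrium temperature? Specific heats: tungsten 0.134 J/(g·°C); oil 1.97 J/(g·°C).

Energy conservation, ΣQ = 0:
293×0.134×(T − 413) + 1150×1.97×(T − 29) = 0
2304.8 T = 81915
T = 81915/2304.8 ≈ 35.54 °C

T_f ≈ 35.5 °C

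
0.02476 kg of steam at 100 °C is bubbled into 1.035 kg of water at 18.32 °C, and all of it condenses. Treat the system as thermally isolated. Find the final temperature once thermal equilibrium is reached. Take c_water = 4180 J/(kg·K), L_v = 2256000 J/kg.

Taking heat into each body as positive, Σ m c ΔT = 0:
condense steam: −0.02476·2256000 = −55859; condensate cools 100→T: 0.02476·4180·(T − 100) = 103.5(T − 100); original water: 4326.3(T − 18.32)
4429.8 T = 55859 + 10350 + 79258 = 145466
T ≈ 32.84 °C — below 100 °C, confirming all the steam condensed.

T_f ≈ 32.8 °C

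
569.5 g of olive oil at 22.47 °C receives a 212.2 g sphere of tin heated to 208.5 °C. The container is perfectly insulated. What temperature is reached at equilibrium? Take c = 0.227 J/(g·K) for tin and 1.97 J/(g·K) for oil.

Heat gained plus heat lost sum to zero:
212.2·0.227·(T − 208.5) + 569.5·1.97·(T − 22.47) = 0
48.17(T − 208.5) + 1121.9(T − 22.47) = 0
1170.1 T = 35253
T ≈ 30.13 °C

T_f ≈ 30.1 °C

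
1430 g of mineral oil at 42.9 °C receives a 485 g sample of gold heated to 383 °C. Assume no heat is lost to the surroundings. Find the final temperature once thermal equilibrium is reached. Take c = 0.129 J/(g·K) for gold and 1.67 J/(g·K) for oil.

T_f ≈ 51.6 °C

Taking heat into each body as positive, Σ m c ΔT = 0:
485·0.129·(T − 383) + 1430·1.67·(T − 42.9) = 0
62.57(T − 383) + 2388.1(T − 42.9) = 0
(62.57 + 2388.1) T = 62.57·383 + 2388.1·42.9
T = 126412/2450.7 ≈ 51.58 °C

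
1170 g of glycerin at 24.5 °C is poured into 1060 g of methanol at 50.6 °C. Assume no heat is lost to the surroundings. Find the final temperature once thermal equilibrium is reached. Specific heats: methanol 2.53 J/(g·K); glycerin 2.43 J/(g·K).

T_f ≈ 37.2 °C

With ΣQ=0 the equilibrium temperature is the m·c-weighted mean:
T_f = (2681.8*50.6 + 2843.1*24.5) / (2681.8 + 2843.1)
    = 205355 / 5524.9 ≈ 37.17 °C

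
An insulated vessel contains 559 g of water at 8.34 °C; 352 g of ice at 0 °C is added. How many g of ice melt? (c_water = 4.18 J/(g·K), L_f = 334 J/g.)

m_melted ≈ 58.3 g

Heat available from the water dropping to 0 °C: 559·4.18·8.34 = 19487 J.
Melting all 352 g of ice would need 352·334 = 117568 J.
Since 19487 < 117568 J, not all the ice melts; equilibrium is at 0 °C.
m_melted·334 = 19487  ⇒  m_melted ≈ 58.35 g.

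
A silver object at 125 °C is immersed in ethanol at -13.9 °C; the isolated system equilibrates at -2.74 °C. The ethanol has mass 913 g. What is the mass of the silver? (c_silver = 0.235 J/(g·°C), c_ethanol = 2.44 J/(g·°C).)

m ≈ 828 g

|Q_silver| = |Q_ethanol|:
m×0.235×(125 − -2.74) = 913×2.44×(-2.74 − (-13.9))
30.02 m = 24861  ⇒  m ≈ 828.2 g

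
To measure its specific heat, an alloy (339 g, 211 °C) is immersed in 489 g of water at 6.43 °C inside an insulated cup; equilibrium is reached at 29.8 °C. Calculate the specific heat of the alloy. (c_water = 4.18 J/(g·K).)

c ≈ 0.778 J/(g·K)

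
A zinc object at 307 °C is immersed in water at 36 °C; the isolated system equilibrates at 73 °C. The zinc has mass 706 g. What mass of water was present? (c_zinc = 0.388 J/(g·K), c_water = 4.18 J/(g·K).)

m ≈ 414 g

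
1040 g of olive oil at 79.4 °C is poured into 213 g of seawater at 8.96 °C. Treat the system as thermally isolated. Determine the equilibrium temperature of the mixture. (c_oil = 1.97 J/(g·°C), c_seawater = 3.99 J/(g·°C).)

T_f ≈ 58.7 °C

T_f = Σ m_i c_i T_i / Σ m_i c_i:
T_f = (2048.8*79.4 + 849.87*8.96) / (2048.8 + 849.87)
    = 170290 / 2898.7 ≈ 58.75 °C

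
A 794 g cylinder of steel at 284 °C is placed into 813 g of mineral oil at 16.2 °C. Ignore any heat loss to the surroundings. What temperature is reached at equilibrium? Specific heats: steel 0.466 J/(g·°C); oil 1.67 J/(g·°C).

Net heat exchanged in the isolated system is zero:
794*0.466*(T − 284) + 813*1.67*(T − 16.2) = 0
370(T − 284) + 1357.7(T − 16.2) = 0
(370 + 1357.7) T = 370*284 + 1357.7*16.2
T = 127076 / 1727.7 = 73.6 °C

T_f ≈ 73.6 °C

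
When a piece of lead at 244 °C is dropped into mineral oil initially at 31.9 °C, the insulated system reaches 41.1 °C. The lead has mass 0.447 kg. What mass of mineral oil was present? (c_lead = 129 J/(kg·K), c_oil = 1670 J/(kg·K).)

|Q_lead| = |Q_oil|:
0.447×129×(244 − 41.1) = m×1670×(41.1 − 31.9)
15364 m = 11700  ⇒  m ≈ 0.7615 kg

m ≈ 0.762 kg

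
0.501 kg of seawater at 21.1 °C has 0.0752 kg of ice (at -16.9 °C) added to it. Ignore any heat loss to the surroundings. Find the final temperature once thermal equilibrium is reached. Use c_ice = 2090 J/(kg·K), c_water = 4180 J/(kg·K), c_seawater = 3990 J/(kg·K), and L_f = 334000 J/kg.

Energy balance with sensible and latent terms:
warm ice to 0 °C: 0.0752×2090×(0 − (-16.9)) = 2656.1
  fusion: m_ice L_f = 0.0752×334000 = 25117
  warm the meltwater: 314.34 T
  seawater cools: 0.501×3990×(T − 21.1) = 1999(T − 21.1)
2313.3 T = 42179 − 27773 = 14406
T ≈ 6.23 °C — above 0 °C, consistent with complete melting.

T_f ≈ 6.2 °C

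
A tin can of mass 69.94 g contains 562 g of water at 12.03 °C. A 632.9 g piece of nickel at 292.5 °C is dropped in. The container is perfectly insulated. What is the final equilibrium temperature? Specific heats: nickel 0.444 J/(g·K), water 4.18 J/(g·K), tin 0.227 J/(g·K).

T_f ≈ 41.8 °C

Net heat exchanged in the isolated system is zero:
632.9*0.444*(T − 292.5) + 562*4.18*(T − 12.03) + 69.94*0.227*(T − 12.03) = 0
(281.01 + 2349.2 + 15.88) T = 281.01*292.5 + 2349.2*12.03 + 15.88*12.03
T = 110646/2646 ≈ 41.82 °C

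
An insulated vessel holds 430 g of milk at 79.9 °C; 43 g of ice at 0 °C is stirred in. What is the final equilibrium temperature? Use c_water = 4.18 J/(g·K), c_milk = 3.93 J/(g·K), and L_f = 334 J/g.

T_f ≈ 64.5 °C

Energy balance with sensible and latent terms:
fusion: m_ice L_f = 43×334 = 14362
  meltwater 0→T: 43×4.18×T = 179.74 T
  milk: 1689.9(T − 79.9)
1869.6 T = 135023 − 14362 = 120661
T ≈ 64.54 °C (positive, so assuming full melt was valid).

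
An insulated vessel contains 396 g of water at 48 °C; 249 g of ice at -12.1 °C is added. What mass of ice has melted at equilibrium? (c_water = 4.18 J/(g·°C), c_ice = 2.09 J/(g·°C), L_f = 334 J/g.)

m_melted ≈ 219 g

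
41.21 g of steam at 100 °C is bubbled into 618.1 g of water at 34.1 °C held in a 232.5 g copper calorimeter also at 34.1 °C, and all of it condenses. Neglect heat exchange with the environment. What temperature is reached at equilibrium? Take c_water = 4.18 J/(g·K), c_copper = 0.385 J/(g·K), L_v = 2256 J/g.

T_f ≈ 70.8 °C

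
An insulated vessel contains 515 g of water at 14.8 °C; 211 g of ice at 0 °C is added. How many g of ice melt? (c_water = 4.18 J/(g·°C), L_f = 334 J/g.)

m_melted ≈ 95.4 g

Heat available from the water dropping to 0 °C: 515·4.18·14.8 = 31860 J.
To melt every bit of ice: 211·334 = 70474 J.
That's not enough to melt it all — equilibrium is at 0 °C with ice remaining.
Mass melted = 31860/334 ≈ 95.39 g.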